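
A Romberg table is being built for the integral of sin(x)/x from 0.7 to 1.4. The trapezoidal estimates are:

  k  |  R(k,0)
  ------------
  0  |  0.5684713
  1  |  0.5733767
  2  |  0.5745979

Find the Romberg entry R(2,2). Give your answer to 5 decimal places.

R(1,1) = 0.5733767 + (0.5733767 − 0.5684713)/3 = 0.5750118
R(2,1) = (4·0.5745979 − 0.5733767) / 3 = 0.5750050
R(2,2) = 0.5750050 + (0.5750050 − 0.5750118)/15 = 0.5750045

0.57500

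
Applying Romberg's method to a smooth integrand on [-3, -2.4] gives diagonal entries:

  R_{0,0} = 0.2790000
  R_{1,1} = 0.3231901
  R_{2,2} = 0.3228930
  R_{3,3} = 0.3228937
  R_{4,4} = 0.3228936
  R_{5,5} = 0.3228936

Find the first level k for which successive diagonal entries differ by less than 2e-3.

k = 2

|R_{1,1} − R_{0,0}| = 0.0441901 ≥ 2e-3
|R_{2,2} − R_{1,1}| = 0.0002971 < 2e-3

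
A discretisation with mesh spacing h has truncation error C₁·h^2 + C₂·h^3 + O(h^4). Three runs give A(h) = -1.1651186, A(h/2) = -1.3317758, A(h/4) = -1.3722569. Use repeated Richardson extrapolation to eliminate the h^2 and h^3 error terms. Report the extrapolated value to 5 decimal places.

-1.38553

First eliminate the h^2 term (factor 2^2 = 4):
  B₁ = (4·(-1.3317758) − (-1.1651186))/3 = -1.3873282
  B₂ = (4·(-1.3722569) − (-1.3317758))/3 = -1.3857506
Then eliminate the h^3 term (factor 2^3 = 8):
  (8·(-1.3857506) − (-1.3873282))/7 = -1.3855252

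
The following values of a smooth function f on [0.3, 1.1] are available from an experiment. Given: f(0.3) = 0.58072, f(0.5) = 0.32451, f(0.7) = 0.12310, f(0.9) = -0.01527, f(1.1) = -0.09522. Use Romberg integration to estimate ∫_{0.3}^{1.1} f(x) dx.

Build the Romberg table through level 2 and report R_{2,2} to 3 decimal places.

R_{0,0} (trapezoid, 1 panel, h=0.8000): 0.19420
R_{1,0} (trapezoid, 2 panels, h=0.4000): 0.14634
R_{2,0} (trapezoid, 4 panels, h=0.2000): 0.13502
R_{1,1} = 0.14634 + (0.14634 − 0.19420)/3 = 0.13039
R_{2,1} = 0.13502 + (0.13502 − 0.14634)/3 = 0.13125
R_{2,2} = 0.13125 + (0.13125 − 0.13039)/15 = 0.13131

0.131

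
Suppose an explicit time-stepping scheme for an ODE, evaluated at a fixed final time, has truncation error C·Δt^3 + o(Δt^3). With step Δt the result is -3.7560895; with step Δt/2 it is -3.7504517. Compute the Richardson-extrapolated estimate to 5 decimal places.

-3.74965

The leading error scales as Δt^3; refining by a factor of 2 reduces it by 2^3 = 8.
Extrapolated value = (8·A(Δt/2) − A(Δt)) / (8 − 1)
= (8·(-3.7504517) − (-3.7560895)) / 7
= -26.2475241 / 7 = -3.7496463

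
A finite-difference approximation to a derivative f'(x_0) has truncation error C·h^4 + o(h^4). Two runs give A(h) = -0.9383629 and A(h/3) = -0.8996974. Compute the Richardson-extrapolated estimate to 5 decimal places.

-0.89921

The leading error scales as h^4; refining by a factor of 3 reduces it by 3^4 = 81.
Extrapolated value = (81·A(h/3) − A(h)) / (81 − 1)
= (81·(-0.8996974) − (-0.9383629)) / 80
= -71.9371265 / 80 = -0.8992141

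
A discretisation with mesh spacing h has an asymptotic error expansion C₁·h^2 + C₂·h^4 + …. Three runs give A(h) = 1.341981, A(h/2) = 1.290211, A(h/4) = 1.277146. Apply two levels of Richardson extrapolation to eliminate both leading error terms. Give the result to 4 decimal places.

1.2728

First eliminate the h^2 term (factor 2^2 = 4):
  B₁ = (4·1.290211 − 1.341981)/3 = 1.272954
  B₂ = (4·1.277146 − 1.290211)/3 = 1.272791
Then eliminate the h^4 term (factor 2^4 = 16):
  (16·1.272791 − 1.272954)/15 = 1.272780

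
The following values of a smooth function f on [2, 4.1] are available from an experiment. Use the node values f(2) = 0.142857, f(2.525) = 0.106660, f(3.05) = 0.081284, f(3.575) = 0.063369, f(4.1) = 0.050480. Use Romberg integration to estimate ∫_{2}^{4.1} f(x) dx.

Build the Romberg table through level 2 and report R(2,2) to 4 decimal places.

0.1813

R(0,0) (trapezoid, 1 panel, h=2.1000): 0.203004
R(1,0) (trapezoid, 2 panels, h=1.0500): 0.186850
R(2,0) (trapezoid, 4 panels, h=0.5250): 0.182690
R(1,1) = 0.186850 + (0.186850 − 0.203004)/3 = 0.181465
R(2,1) = 0.182690 + (0.182690 − 0.186850)/3 = 0.181303
R(2,2) = 0.181303 + (0.181303 − 0.181465)/15 = 0.181292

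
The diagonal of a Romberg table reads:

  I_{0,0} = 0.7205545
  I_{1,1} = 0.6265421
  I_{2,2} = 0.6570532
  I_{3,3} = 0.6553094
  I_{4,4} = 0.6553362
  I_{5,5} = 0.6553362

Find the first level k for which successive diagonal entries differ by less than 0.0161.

k = 3

|I_{1,1} − I_{0,0}| = 0.0940124 ≥ 0.0161
|I_{2,2} − I_{1,1}| = 0.0305111 ≥ 0.0161
|I_{3,3} − I_{2,2}| = 0.0017438 < 0.0161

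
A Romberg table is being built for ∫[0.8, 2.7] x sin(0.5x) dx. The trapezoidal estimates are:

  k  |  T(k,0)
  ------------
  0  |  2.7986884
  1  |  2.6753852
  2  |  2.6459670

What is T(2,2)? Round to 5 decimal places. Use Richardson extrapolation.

2.63629

T(1,1) = 2.6753852 + (2.6753852 − 2.7986884)/3 = 2.6342841
T(2,1) = 2.6459670 + (2.6459670 − 2.6753852)/3 = 2.6361609
T(2,2) = 2.6361609 + (2.6361609 − 2.6342841)/15 = 2.6362860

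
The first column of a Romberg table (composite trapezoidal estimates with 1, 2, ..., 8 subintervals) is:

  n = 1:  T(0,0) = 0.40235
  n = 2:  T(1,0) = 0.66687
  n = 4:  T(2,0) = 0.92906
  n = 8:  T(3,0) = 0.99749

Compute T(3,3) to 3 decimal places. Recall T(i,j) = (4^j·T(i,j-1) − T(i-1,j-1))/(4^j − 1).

Richardson extrapolation on the trapezoidal column (denominator 4−1=3):
T(1,1) = (4·0.66687 − 0.40235) / 3 = 0.75504
T(2,1) = (4·0.92906 − 0.66687) / 3 = 1.01646
T(3,1) = (4·0.99749 − 0.92906) / 3 = 1.02030
T(2,2) = (16·1.01646 − 0.75504) / 15 = 1.03389
T(3,2) = 1.02030 + (1.02030 − 1.01646)/15 = 1.02056
T(3,3) = 1.02056 + (1.02056 − 1.03389)/63 = 1.02035

1.020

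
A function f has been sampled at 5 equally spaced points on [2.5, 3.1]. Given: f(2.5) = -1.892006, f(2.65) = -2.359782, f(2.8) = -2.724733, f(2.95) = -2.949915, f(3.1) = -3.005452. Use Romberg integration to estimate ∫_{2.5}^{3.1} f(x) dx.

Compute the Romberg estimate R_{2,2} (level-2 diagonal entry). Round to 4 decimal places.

-1.5793

R_{0,0} (trapezoid, 1 panel, h=0.6000): -1.469237
R_{1,0} (trapezoid, 2 panels, h=0.3000): -1.552039
R_{2,0} (trapezoid, 4 panels, h=0.1500): -1.572474
R_{1,1} = -1.552039 + (-1.552039 − (-1.469237))/3 = -1.579640
R_{2,1} = -1.572474 + (-1.572474 − (-1.552039))/3 = -1.579286
R_{2,2} = -1.579286 + (-1.579286 − (-1.579640))/15 = -1.579262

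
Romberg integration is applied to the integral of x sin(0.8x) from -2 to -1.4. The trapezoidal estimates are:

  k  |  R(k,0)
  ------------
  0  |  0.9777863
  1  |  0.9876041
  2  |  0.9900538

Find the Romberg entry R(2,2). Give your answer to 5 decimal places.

R(1,1) = (4·0.9876041 − 0.9777863) / 3 = 0.9908767
R(2,1) = (4·0.9900538 − 0.9876041) / 3 = 0.9908704
R(2,2) = (16·0.9908704 − 0.9908767) / 15 = 0.9908700
(Column j=1 coincides with Simpson's rule on the same nodes.)

0.99087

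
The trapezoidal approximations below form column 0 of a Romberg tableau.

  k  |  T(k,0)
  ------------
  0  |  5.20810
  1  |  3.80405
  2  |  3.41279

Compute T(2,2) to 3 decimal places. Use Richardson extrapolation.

T(1,1) = (4·3.80405 − 5.20810) / 3 = 3.33603
T(2,1) = (4·3.41279 − 3.80405) / 3 = 3.28237
T(2,2) = 3.28237 + (3.28237 − 3.33603)/15 = 3.27879

3.279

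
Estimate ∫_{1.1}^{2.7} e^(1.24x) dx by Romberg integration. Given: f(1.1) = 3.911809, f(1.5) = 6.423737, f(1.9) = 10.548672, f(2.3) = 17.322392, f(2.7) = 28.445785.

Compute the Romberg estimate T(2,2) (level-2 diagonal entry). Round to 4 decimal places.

T(0,0) (trapezoid, 1 panel, h=1.6000): 25.886075
T(1,0) (trapezoid, 2 panels, h=0.8000): 21.381975
T(2,0) (trapezoid, 4 panels, h=0.4000): 20.189439
T(1,1) = 21.381975 + (21.381975 − 25.886075)/3 = 19.880608
T(2,1) = 20.189439 + (20.189439 − 21.381975)/3 = 19.791927
T(2,2) = 19.791927 + (19.791927 − 19.880608)/15 = 19.786015

19.7860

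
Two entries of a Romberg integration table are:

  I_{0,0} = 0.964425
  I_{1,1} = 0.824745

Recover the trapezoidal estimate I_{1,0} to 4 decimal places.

From I_{1,1} = (4·I_{1,0} − I_{0,0})/3, solve for I_{1,0}:
4·I_{1,0} = 3·0.824745 + 0.964425 = 3.438660
I_{1,0} = 0.859665

0.8597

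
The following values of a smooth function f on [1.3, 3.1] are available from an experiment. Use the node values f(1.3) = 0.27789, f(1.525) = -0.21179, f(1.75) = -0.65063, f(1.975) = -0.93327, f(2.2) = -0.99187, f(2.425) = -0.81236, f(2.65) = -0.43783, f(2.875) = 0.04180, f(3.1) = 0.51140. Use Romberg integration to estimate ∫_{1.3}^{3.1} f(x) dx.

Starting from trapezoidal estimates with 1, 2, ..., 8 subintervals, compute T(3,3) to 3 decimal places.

T(0,0) (trapezoid, 1 panel, h=1.8000): 0.71036
T(1,0) (trapezoid, 2 panels, h=0.9000): -0.53750
T(2,0) (trapezoid, 4 panels, h=0.4500): -0.75856
T(3,0) (trapezoid, 8 panels, h=0.2250): -0.81029
T(1,1) = -0.53750 + (-0.53750 − 0.71036)/3 = -0.95345
T(2,1) = -0.75856 + (-0.75856 − (-0.53750))/3 = -0.83225
T(3,1) = -0.81029 + (-0.81029 − (-0.75856))/3 = -0.82753
T(2,2) = -0.83225 + (-0.83225 − (-0.95345))/15 = -0.82417
T(3,2) = -0.82753 + (-0.82753 − (-0.83225))/15 = -0.82722
T(3,3) = -0.82722 + (-0.82722 − (-0.82417))/63 = -0.82727

-0.827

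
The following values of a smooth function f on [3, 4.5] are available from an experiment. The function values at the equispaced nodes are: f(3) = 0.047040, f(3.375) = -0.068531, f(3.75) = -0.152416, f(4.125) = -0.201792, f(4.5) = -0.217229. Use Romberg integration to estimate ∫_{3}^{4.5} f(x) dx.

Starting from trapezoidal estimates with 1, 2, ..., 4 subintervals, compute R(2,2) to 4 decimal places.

-0.1945

R(0,0) (trapezoid, 1 panel, h=1.5000): -0.127642
R(1,0) (trapezoid, 2 panels, h=0.7500): -0.178133
R(2,0) (trapezoid, 4 panels, h=0.3750): -0.190438
R(1,1) = -0.178133 + (-0.178133 − (-0.127642))/3 = -0.194963
R(2,1) = -0.190438 + (-0.190438 − (-0.178133))/3 = -0.194540
R(2,2) = -0.194540 + (-0.194540 − (-0.194963))/15 = -0.194512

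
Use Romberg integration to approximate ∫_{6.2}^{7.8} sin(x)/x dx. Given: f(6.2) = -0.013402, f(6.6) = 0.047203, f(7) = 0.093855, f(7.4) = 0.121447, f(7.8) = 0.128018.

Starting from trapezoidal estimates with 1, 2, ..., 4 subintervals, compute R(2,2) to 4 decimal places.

R(0,0) (trapezoid, 1 panel, h=1.6000): 0.091693
R(1,0) (trapezoid, 2 panels, h=0.8000): 0.120930
R(2,0) (trapezoid, 4 panels, h=0.4000): 0.127925
R(1,1) = 0.120930 + (0.120930 − 0.091693)/3 = 0.130676
R(2,1) = 0.127925 + (0.127925 − 0.120930)/3 = 0.130257
R(2,2) = 0.130257 + (0.130257 − 0.130676)/15 = 0.130229

0.1302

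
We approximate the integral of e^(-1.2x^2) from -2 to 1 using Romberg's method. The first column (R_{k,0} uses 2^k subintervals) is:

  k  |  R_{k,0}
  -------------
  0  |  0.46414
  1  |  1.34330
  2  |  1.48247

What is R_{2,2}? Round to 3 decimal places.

R_{1,1} = (4·1.34330 − 0.46414) / 3 = 1.63635
R_{2,1} = 1.48247 + (1.48247 − 1.34330)/3 = 1.52886
R_{2,2} = 1.52886 + (1.52886 − 1.63635)/15 = 1.52169
(Column j=1 coincides with Simpson's rule on the same nodes.)

1.522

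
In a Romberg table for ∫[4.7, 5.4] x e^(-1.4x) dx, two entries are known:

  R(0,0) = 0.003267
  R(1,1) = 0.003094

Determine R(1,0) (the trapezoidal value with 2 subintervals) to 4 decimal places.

From R(1,1) = (4·R(1,0) − R(0,0))/3, solve for R(1,0):
4·R(1,0) = 3·0.003094 + 0.003267 = 0.012549
R(1,0) = 0.003137

0.0031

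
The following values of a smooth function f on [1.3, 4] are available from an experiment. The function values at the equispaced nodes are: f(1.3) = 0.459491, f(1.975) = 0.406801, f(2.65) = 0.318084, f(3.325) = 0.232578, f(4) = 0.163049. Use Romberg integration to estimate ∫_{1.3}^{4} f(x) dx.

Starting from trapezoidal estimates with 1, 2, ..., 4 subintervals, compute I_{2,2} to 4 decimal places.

I_{0,0} (trapezoid, 1 panel, h=2.7000): 0.840429
I_{1,0} (trapezoid, 2 panels, h=1.3500): 0.849628
I_{2,0} (trapezoid, 4 panels, h=0.6750): 0.856395
I_{1,1} = 0.849628 + (0.849628 − 0.840429)/3 = 0.852694
I_{2,1} = 0.856395 + (0.856395 − 0.849628)/3 = 0.858651
I_{2,2} = 0.858651 + (0.858651 − 0.852694)/15 = 0.859048

0.8590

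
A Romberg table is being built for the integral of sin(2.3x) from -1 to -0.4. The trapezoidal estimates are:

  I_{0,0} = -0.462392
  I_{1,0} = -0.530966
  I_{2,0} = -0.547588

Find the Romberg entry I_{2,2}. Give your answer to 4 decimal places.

I_{1,1} = (4·(-0.530966) − (-0.462392)) / 3 = -0.553824
I_{2,1} = (4·(-0.547588) − (-0.530966)) / 3 = -0.553129
I_{2,2} = -0.553129 + (-0.553129 − (-0.553824))/15 = -0.553083

-0.5531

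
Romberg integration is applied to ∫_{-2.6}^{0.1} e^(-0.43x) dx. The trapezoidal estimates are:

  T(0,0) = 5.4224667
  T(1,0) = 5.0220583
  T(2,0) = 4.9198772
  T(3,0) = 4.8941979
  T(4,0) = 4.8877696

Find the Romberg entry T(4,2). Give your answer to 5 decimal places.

4.88563

T(3,1) = 4.8941979 + (4.8941979 − 4.9198772)/3 = 4.8856381
T(4,1) = (4·4.8877696 − 4.8941979) / 3 = 4.8856268
T(4,2) = (16·4.8856268 − 4.8856381) / 15 = 4.8856260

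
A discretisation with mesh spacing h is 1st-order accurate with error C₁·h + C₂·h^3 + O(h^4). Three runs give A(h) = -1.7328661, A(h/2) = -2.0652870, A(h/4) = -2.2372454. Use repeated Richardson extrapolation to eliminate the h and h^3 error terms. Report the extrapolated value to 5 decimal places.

First eliminate the h term (factor 2^1 = 2):
  B₁ = (2·(-2.0652870) − (-1.7328661))/1 = -2.3977079
  B₂ = (2·(-2.2372454) − (-2.0652870))/1 = -2.4092038
Then eliminate the h^3 term (factor 2^3 = 8):
  (8·(-2.4092038) − (-2.3977079))/7 = -2.4108461

-2.41085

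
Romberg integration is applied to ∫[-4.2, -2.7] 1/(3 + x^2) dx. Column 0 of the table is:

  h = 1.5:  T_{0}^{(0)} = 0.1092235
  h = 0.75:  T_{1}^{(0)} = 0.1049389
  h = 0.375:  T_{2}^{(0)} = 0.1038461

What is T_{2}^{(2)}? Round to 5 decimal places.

0.10348

Richardson extrapolation on the trapezoidal column (denominator 4−1=3):
T_{1}^{(1)} = (4·0.1049389 − 0.1092235) / 3 = 0.1035107
T_{2}^{(1)} = (4·0.1038461 − 0.1049389) / 3 = 0.1034818
T_{2}^{(2)} = 0.1034818 + (0.1034818 − 0.1035107)/15 = 0.1034799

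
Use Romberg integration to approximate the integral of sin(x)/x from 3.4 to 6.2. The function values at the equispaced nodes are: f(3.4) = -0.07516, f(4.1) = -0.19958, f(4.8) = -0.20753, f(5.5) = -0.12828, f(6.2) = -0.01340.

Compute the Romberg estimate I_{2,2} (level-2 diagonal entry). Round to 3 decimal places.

I_{0,0} (trapezoid, 1 panel, h=2.8000): -0.12398
I_{1,0} (trapezoid, 2 panels, h=1.4000): -0.35253
I_{2,0} (trapezoid, 4 panels, h=0.7000): -0.40577
I_{1,1} = -0.35253 + (-0.35253 − (-0.12398))/3 = -0.42871
I_{2,1} = -0.40577 + (-0.40577 − (-0.35253))/3 = -0.42352
I_{2,2} = -0.42352 + (-0.42352 − (-0.42871))/15 = -0.42317

-0.423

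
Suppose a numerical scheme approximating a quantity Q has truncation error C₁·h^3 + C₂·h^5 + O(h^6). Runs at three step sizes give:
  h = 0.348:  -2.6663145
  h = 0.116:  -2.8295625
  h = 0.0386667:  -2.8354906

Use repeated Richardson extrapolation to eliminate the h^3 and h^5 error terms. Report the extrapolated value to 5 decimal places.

-2.83572

First eliminate the h^3 term (factor 3^3 = 27):
  B₁ = (27·(-2.8295625) − (-2.6663145))/26 = -2.8358413
  B₂ = (27·(-2.8354906) − (-2.8295625))/26 = -2.8357186
Then eliminate the h^5 term (factor 3^5 = 243):
  (243·(-2.8357186) − (-2.8358413))/242 = -2.8357181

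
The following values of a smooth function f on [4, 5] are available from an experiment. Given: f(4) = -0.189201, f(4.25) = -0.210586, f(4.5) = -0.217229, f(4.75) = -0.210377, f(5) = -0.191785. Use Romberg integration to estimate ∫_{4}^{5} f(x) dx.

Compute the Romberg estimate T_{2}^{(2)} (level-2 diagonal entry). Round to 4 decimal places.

-0.2083

T_{0}^{(0)} (trapezoid, 1 panel, h=1.0000): -0.190493
T_{1}^{(0)} (trapezoid, 2 panels, h=0.5000): -0.203861
T_{2}^{(0)} (trapezoid, 4 panels, h=0.2500): -0.207171
T_{1}^{(1)} = -0.203861 + (-0.203861 − (-0.190493))/3 = -0.208317
T_{2}^{(1)} = -0.207171 + (-0.207171 − (-0.203861))/3 = -0.208274
T_{2}^{(2)} = -0.208274 + (-0.208274 − (-0.208317))/15 = -0.208271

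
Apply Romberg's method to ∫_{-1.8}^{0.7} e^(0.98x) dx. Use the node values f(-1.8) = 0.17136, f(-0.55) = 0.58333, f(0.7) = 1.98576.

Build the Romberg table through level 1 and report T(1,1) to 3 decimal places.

T(0,0) (trapezoid, 1 panel, h=2.5000): 2.69640
T(1,0) (trapezoid, 2 panels, h=1.2500): 2.07736
T(1,1) = 2.07736 + (2.07736 − 2.69640)/3 = 1.87101

1.871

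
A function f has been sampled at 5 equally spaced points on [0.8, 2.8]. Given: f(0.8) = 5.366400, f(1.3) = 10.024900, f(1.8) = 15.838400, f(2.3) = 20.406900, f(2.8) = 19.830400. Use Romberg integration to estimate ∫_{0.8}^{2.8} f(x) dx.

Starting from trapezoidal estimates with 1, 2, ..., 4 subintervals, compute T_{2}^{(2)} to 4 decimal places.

29.7835

T_{0}^{(0)} (trapezoid, 1 panel, h=2.0000): 25.196800
T_{1}^{(0)} (trapezoid, 2 panels, h=1.0000): 28.436800
T_{2}^{(0)} (trapezoid, 4 panels, h=0.5000): 29.434300
T_{1}^{(1)} = 28.436800 + (28.436800 − 25.196800)/3 = 29.516800
T_{2}^{(1)} = 29.434300 + (29.434300 − 28.436800)/3 = 29.766800
T_{2}^{(2)} = 29.766800 + (29.766800 − 29.516800)/15 = 29.783467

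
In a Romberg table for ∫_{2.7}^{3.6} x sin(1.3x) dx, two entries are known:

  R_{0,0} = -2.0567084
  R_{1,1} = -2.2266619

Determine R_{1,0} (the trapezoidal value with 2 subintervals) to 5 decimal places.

-2.18417

From R_{1,1} = (4·R_{1,0} − R_{0,0})/3, solve for R_{1,0}:
4·R_{1,0} = 3·(-2.2266619) + (-2.0567084) = -8.7366941
R_{1,0} = -2.1841735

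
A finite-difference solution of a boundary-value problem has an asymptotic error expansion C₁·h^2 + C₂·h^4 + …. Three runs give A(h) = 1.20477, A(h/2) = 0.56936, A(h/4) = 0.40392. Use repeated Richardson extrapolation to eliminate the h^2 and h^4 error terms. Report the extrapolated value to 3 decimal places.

0.348

First eliminate the h^2 term (factor 2^2 = 4):
  B₁ = (4·0.56936 − 1.20477)/3 = 0.35756
  B₂ = (4·0.40392 − 0.56936)/3 = 0.34877
Then eliminate the h^4 term (factor 2^4 = 16):
  (16·0.34877 − 0.35756)/15 = 0.34818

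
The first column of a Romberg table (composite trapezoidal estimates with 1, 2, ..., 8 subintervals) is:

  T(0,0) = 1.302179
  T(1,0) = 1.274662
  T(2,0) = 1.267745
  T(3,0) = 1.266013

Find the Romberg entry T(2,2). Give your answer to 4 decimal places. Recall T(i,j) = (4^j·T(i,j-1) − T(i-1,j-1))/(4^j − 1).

1.2654

T(1,1) = 1.274662 + (1.274662 − 1.302179)/3 = 1.265490
T(2,1) = 1.267745 + (1.267745 − 1.274662)/3 = 1.265439
T(2,2) = 1.265439 + (1.265439 − 1.265490)/15 = 1.265436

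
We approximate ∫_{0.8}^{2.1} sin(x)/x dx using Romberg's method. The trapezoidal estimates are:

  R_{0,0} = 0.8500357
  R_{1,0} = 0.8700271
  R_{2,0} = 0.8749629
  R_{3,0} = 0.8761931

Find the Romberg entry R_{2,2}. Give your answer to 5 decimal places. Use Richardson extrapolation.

R_{1,1} = 0.8700271 + (0.8700271 − 0.8500357)/3 = 0.8766909
R_{2,1} = (4·0.8749629 − 0.8700271) / 3 = 0.8766082
R_{2,2} = 0.8766082 + (0.8766082 − 0.8766909)/15 = 0.8766027

0.87660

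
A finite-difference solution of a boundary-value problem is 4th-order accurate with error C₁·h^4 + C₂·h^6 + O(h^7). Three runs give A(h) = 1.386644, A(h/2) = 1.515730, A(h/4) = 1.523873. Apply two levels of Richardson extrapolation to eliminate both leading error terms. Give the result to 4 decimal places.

First eliminate the h^4 term (factor 2^4 = 16):
  B₁ = (16·1.515730 − 1.386644)/15 = 1.524336
  B₂ = (16·1.523873 − 1.515730)/15 = 1.524416
Then eliminate the h^6 term (factor 2^6 = 64):
  (64·1.524416 − 1.524336)/63 = 1.524417

1.5244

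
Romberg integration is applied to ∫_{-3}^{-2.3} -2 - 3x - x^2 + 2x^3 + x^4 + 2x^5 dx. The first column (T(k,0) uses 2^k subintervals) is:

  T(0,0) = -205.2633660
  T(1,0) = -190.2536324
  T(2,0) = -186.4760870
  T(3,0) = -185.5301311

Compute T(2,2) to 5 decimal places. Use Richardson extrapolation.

T(1,1) = -190.2536324 + (-190.2536324 − (-205.2633660))/3 = -185.2503879
T(2,1) = -186.4760870 + (-186.4760870 − (-190.2536324))/3 = -185.2169052
T(2,2) = (16·(-185.2169052) − (-185.2503879)) / 15 = -185.2146730
(Column j=1 coincides with Simpson's rule on the same nodes.)

-185.21467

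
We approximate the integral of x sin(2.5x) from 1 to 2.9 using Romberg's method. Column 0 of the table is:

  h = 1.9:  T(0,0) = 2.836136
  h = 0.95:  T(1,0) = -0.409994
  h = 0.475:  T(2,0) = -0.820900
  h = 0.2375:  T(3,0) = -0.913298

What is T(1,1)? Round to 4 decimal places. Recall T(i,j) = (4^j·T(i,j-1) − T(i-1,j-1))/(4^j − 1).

-1.4920

Richardson extrapolation on the trapezoidal column (denominator 4−1=3):
T(1,1) = (4·(-0.409994) − 2.836136) / 3 = -1.492037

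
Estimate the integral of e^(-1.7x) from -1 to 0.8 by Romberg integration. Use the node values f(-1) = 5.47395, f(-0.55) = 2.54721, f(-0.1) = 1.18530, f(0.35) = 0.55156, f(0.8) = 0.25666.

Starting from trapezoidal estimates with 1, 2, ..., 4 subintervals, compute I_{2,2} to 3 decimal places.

3.070

I_{0,0} (trapezoid, 1 panel, h=1.8000): 5.15755
I_{1,0} (trapezoid, 2 panels, h=0.9000): 3.64554
I_{2,0} (trapezoid, 4 panels, h=0.4500): 3.21722
I_{1,1} = 3.64554 + (3.64554 − 5.15755)/3 = 3.14154
I_{2,1} = 3.21722 + (3.21722 − 3.64554)/3 = 3.07445
I_{2,2} = 3.07445 + (3.07445 − 3.14154)/15 = 3.06998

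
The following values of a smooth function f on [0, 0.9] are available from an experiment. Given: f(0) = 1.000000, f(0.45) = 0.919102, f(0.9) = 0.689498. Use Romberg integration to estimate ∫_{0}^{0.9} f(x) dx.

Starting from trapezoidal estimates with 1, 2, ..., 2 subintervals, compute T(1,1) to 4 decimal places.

0.8049

T(0,0) (trapezoid, 1 panel, h=0.9000): 0.760274
T(1,0) (trapezoid, 2 panels, h=0.4500): 0.793733
T(1,1) = 0.793733 + (0.793733 − 0.760274)/3 = 0.804886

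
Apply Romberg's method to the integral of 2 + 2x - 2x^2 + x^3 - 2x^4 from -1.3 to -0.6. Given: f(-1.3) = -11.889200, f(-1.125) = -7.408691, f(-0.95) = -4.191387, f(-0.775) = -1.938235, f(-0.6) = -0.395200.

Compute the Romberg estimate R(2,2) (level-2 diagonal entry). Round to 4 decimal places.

R(0,0) (trapezoid, 1 panel, h=0.7000): -4.299540
R(1,0) (trapezoid, 2 panels, h=0.3500): -3.616755
R(2,0) (trapezoid, 4 panels, h=0.1750): -3.444090
R(1,1) = -3.616755 + (-3.616755 − (-4.299540))/3 = -3.389160
R(2,1) = -3.444090 + (-3.444090 − (-3.616755))/3 = -3.386535
R(2,2) = -3.386535 + (-3.386535 − (-3.389160))/15 = -3.386360

-3.3864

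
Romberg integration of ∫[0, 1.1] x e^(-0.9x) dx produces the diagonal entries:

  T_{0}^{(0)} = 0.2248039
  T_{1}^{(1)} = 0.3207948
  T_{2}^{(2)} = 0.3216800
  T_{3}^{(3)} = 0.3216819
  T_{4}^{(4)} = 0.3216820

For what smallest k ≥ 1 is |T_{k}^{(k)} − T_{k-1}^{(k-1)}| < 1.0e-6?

|T_{1}^{(1)} − T_{0}^{(0)}| = 0.0959909 ≥ 1.0e-6
|T_{2}^{(2)} − T_{1}^{(1)}| = 0.0008852 ≥ 1.0e-6
|T_{3}^{(3)} − T_{2}^{(2)}| = 0.0000019 ≥ 1.0e-6
|T_{4}^{(4)} − T_{3}^{(3)}| = 0.0000001 < 1.0e-6

k = 4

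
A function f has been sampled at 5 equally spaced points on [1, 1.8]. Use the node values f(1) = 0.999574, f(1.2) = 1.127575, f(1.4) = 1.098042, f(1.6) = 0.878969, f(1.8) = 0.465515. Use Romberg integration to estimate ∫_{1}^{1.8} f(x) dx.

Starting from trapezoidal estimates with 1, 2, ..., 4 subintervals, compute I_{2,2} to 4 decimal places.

I_{0,0} (trapezoid, 1 panel, h=0.8000): 0.586036
I_{1,0} (trapezoid, 2 panels, h=0.4000): 0.732235
I_{2,0} (trapezoid, 4 panels, h=0.2000): 0.767426
I_{1,1} = 0.732235 + (0.732235 − 0.586036)/3 = 0.780968
I_{2,1} = 0.767426 + (0.767426 − 0.732235)/3 = 0.779156
I_{2,2} = 0.779156 + (0.779156 − 0.780968)/15 = 0.779035

0.7790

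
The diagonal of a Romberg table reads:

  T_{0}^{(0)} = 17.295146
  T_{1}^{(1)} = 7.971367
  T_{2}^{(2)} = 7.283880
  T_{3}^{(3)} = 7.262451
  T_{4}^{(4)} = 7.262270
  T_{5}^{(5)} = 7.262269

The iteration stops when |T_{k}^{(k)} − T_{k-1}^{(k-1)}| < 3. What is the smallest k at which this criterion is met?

|T_{1}^{(1)} − T_{0}^{(0)}| = 9.323779 ≥ 3
|T_{2}^{(2)} − T_{1}^{(1)}| = 0.687487 < 3

k = 2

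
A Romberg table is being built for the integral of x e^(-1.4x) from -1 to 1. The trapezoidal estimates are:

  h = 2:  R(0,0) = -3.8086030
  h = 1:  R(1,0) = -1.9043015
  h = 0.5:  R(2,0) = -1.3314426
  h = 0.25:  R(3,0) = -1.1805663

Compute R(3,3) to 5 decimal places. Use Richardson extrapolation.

Richardson extrapolation on the trapezoidal column (denominator 4−1=3):
R(1,1) = (4·(-1.9043015) − (-3.8086030)) / 3 = -1.2695343
R(2,1) = -1.3314426 + (-1.3314426 − (-1.9043015))/3 = -1.1404896
R(3,1) = -1.1805663 + (-1.1805663 − (-1.3314426))/3 = -1.1302742
R(2,2) = (16·(-1.1404896) − (-1.2695343)) / 15 = -1.1318866
R(3,2) = (16·(-1.1302742) − (-1.1404896)) / 15 = -1.1295932
R(3,3) = (64·(-1.1295932) − (-1.1318866)) / 63 = -1.1295568

-1.12956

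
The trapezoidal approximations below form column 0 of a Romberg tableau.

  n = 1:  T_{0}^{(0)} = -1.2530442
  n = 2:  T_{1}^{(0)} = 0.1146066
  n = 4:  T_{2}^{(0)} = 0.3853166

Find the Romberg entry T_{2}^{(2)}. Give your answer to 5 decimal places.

Richardson extrapolation on the trapezoidal column (denominator 4−1=3):
T_{1}^{(1)} = (4·0.1146066 − (-1.2530442)) / 3 = 0.5704902
T_{2}^{(1)} = 0.3853166 + (0.3853166 − 0.1146066)/3 = 0.4755533
T_{2}^{(2)} = (16·0.4755533 − 0.5704902) / 15 = 0.4692242

0.46922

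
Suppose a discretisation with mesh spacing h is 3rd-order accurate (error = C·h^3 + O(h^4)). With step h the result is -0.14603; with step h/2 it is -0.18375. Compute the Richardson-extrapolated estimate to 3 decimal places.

-0.189

The leading error scales as h^3; refining by a factor of 2 reduces it by 2^3 = 8.
Extrapolated value = (8·A(h/2) − A(h)) / (8 − 1)
= (8·(-0.18375) − (-0.14603)) / 7
= -1.32397 / 7 = -0.18914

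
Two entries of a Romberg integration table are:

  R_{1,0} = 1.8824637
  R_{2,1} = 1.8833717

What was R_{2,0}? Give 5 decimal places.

From R_{2,1} = (4·R_{2,0} − R_{1,0})/3, solve for R_{2,0}:
4·R_{2,0} = 3·1.8833717 + 1.8824637 = 7.5325788
R_{2,0} = 1.8831447

1.88314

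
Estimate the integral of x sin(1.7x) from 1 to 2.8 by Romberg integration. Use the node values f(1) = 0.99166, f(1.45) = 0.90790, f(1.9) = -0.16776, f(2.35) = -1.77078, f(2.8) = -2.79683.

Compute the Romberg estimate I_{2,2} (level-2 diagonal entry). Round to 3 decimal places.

-0.845

I_{0,0} (trapezoid, 1 panel, h=1.8000): -1.62465
I_{1,0} (trapezoid, 2 panels, h=0.9000): -0.96331
I_{2,0} (trapezoid, 4 panels, h=0.4500): -0.86995
I_{1,1} = -0.96331 + (-0.96331 − (-1.62465))/3 = -0.74286
I_{2,1} = -0.86995 + (-0.86995 − (-0.96331))/3 = -0.83883
I_{2,2} = -0.83883 + (-0.83883 − (-0.74286))/15 = -0.84523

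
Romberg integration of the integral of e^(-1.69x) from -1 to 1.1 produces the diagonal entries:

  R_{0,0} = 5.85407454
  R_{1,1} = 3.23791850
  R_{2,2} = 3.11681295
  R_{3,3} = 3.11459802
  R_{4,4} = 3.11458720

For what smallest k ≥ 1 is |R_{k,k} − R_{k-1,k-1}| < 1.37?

|R_{1,1} − R_{0,0}| = 2.61615604 ≥ 1.37
|R_{2,2} − R_{1,1}| = 0.12110555 < 1.37

k = 2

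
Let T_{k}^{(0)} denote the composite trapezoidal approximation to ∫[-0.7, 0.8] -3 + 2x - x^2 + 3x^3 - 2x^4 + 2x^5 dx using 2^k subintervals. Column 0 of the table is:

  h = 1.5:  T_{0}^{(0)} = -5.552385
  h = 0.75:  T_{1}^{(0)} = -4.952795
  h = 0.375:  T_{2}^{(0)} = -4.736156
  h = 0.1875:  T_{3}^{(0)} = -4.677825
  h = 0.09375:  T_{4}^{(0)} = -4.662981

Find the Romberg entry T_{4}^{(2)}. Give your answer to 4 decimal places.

Richardson extrapolation on the trapezoidal column (denominator 4−1=3):
T_{3}^{(1)} = -4.677825 + (-4.677825 − (-4.736156))/3 = -4.658381
T_{4}^{(1)} = (4·(-4.662981) − (-4.677825)) / 3 = -4.658033
T_{4}^{(2)} = -4.658033 + (-4.658033 − (-4.658381))/15 = -4.658010

-4.6580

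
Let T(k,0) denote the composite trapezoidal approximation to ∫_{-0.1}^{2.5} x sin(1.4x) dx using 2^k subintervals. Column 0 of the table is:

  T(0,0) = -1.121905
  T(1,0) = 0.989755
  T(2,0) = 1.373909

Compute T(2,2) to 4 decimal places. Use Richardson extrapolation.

T(1,1) = 0.989755 + (0.989755 − (-1.121905))/3 = 1.693642
T(2,1) = 1.373909 + (1.373909 − 0.989755)/3 = 1.501960
T(2,2) = (16·1.501960 − 1.693642) / 15 = 1.489181

1.4892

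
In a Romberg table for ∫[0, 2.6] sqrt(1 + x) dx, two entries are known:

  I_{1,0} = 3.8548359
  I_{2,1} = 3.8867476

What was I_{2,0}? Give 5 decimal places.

From I_{2,1} = (4·I_{2,0} − I_{1,0})/3, solve for I_{2,0}:
4·I_{2,0} = 3·3.8867476 + 3.8548359 = 15.5150787
I_{2,0} = 3.8787697

3.87877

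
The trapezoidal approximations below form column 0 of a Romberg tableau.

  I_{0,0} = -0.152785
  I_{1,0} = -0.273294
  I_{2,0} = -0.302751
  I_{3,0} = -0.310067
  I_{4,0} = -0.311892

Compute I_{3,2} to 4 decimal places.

-0.3125

Richardson extrapolation on the trapezoidal column (denominator 4−1=3):
I_{2,1} = (4·(-0.302751) − (-0.273294)) / 3 = -0.312570
I_{3,1} = (4·(-0.310067) − (-0.302751)) / 3 = -0.312506
I_{3,2} = (16·(-0.312506) − (-0.312570)) / 15 = -0.312502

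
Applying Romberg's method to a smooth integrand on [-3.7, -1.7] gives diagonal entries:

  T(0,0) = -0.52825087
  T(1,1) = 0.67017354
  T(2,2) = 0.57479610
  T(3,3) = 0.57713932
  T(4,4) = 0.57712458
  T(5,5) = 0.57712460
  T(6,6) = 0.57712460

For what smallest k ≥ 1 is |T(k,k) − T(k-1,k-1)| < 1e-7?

k = 5

|T(1,1) − T(0,0)| = 1.19842441 ≥ 1e-7
|T(2,2) − T(1,1)| = 0.09537744 ≥ 1e-7
|T(3,3) − T(2,2)| = 0.00234322 ≥ 1e-7
|T(4,4) − T(3,3)| = 0.00001474 ≥ 1e-7
|T(5,5) − T(4,4)| = 0.00000002 < 1e-7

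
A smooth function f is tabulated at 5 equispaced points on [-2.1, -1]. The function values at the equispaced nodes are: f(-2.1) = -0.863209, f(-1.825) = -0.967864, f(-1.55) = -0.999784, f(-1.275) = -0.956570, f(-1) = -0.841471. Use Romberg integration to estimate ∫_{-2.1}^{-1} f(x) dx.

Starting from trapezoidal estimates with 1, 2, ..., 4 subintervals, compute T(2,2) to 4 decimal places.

-1.0451

T(0,0) (trapezoid, 1 panel, h=1.1000): -0.937574
T(1,0) (trapezoid, 2 panels, h=0.5500): -1.018668
T(2,0) (trapezoid, 4 panels, h=0.2750): -1.038553
T(1,1) = -1.018668 + (-1.018668 − (-0.937574))/3 = -1.045699
T(2,1) = -1.038553 + (-1.038553 − (-1.018668))/3 = -1.045181
T(2,2) = -1.045181 + (-1.045181 − (-1.045699))/15 = -1.045146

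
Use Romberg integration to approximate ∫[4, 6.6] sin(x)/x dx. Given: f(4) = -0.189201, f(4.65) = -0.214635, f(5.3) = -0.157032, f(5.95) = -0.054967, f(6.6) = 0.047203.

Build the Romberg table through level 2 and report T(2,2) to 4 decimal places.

-0.3324

T(0,0) (trapezoid, 1 panel, h=2.6000): -0.184597
T(1,0) (trapezoid, 2 panels, h=1.3000): -0.296440
T(2,0) (trapezoid, 4 panels, h=0.6500): -0.323461
T(1,1) = -0.296440 + (-0.296440 − (-0.184597))/3 = -0.333721
T(2,1) = -0.323461 + (-0.323461 − (-0.296440))/3 = -0.332468
T(2,2) = -0.332468 + (-0.332468 − (-0.333721))/15 = -0.332384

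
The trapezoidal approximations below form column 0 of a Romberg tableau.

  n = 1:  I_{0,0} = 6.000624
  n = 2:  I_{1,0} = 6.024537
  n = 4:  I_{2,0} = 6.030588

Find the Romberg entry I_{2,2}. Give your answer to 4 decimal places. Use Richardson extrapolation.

6.0326

Richardson extrapolation on the trapezoidal column (denominator 4−1=3):
I_{1,1} = 6.024537 + (6.024537 − 6.000624)/3 = 6.032508
I_{2,1} = 6.030588 + (6.030588 − 6.024537)/3 = 6.032605
I_{2,2} = (16·6.032605 − 6.032508) / 15 = 6.032611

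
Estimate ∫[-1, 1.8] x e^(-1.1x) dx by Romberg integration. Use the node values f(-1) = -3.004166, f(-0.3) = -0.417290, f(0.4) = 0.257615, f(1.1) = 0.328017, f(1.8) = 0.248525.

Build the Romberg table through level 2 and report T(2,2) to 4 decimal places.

T(0,0) (trapezoid, 1 panel, h=2.8000): -3.857897
T(1,0) (trapezoid, 2 panels, h=1.4000): -1.568288
T(2,0) (trapezoid, 4 panels, h=0.7000): -0.846635
T(1,1) = -1.568288 + (-1.568288 − (-3.857897))/3 = -0.805085
T(2,1) = -0.846635 + (-0.846635 − (-1.568288))/3 = -0.606084
T(2,2) = -0.606084 + (-0.606084 − (-0.805085))/15 = -0.592817

-0.5928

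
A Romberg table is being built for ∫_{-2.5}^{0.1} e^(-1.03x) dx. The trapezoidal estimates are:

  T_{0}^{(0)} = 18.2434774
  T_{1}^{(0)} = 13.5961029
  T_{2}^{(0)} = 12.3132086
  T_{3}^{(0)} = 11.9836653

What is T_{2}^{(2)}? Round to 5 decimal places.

T_{1}^{(1)} = 13.5961029 + (13.5961029 − 18.2434774)/3 = 12.0469781
T_{2}^{(1)} = 12.3132086 + (12.3132086 − 13.5961029)/3 = 11.8855772
T_{2}^{(2)} = (16·11.8855772 − 12.0469781) / 15 = 11.8748171
(Column j=1 coincides with Simpson's rule on the same nodes.)

11.87482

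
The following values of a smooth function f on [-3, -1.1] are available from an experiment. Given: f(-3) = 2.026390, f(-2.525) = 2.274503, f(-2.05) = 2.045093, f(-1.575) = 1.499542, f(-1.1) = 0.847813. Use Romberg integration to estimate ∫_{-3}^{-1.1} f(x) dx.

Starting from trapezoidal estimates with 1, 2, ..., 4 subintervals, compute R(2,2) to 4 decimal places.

R(0,0) (trapezoid, 1 panel, h=1.9000): 2.730493
R(1,0) (trapezoid, 2 panels, h=0.9500): 3.308085
R(2,0) (trapezoid, 4 panels, h=0.4750): 3.446714
R(1,1) = 3.308085 + (3.308085 − 2.730493)/3 = 3.500616
R(2,1) = 3.446714 + (3.446714 − 3.308085)/3 = 3.492924
R(2,2) = 3.492924 + (3.492924 − 3.500616)/15 = 3.492411

3.4924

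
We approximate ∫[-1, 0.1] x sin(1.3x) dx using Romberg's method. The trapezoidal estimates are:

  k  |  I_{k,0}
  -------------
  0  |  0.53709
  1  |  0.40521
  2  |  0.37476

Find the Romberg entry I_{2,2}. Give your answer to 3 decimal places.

I_{1,1} = (4·0.40521 − 0.53709) / 3 = 0.36125
I_{2,1} = 0.37476 + (0.37476 − 0.40521)/3 = 0.36461
I_{2,2} = (16·0.36461 − 0.36125) / 15 = 0.36483
(Column j=1 coincides with Simpson's rule on the same nodes.)

0.365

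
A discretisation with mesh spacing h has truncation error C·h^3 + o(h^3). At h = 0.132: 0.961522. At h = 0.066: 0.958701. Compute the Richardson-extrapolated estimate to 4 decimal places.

Extrapolated value = (8·A(h/2) − A(h)) / (8 − 1)
= (8·0.958701 − 0.961522) / 7
= 6.708086 / 7 = 0.958298

0.9583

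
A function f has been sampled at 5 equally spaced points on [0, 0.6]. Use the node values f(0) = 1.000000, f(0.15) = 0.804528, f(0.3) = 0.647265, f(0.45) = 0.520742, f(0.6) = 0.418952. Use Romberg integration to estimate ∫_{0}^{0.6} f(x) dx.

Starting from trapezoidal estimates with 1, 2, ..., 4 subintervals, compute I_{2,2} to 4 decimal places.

0.4007

I_{0,0} (trapezoid, 1 panel, h=0.6000): 0.425686
I_{1,0} (trapezoid, 2 panels, h=0.3000): 0.407022
I_{2,0} (trapezoid, 4 panels, h=0.1500): 0.402302
I_{1,1} = 0.407022 + (0.407022 − 0.425686)/3 = 0.400801
I_{2,1} = 0.402302 + (0.402302 − 0.407022)/3 = 0.400729
I_{2,2} = 0.400729 + (0.400729 − 0.400801)/15 = 0.400724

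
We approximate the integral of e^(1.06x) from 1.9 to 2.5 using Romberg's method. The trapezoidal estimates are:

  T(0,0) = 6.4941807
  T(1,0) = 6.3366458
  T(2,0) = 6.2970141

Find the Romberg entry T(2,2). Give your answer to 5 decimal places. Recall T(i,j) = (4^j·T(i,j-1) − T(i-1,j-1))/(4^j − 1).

6.28378

Richardson extrapolation on the trapezoidal column (denominator 4−1=3):
T(1,1) = (4·6.3366458 − 6.4941807) / 3 = 6.2841342
T(2,1) = (4·6.2970141 − 6.3366458) / 3 = 6.2838035
T(2,2) = 6.2838035 + (6.2838035 − 6.2841342)/15 = 6.2837815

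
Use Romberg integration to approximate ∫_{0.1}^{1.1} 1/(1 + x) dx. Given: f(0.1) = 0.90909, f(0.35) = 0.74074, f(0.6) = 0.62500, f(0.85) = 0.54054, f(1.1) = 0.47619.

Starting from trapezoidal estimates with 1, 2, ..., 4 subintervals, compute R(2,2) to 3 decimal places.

0.647

R(0,0) (trapezoid, 1 panel, h=1.0000): 0.69264
R(1,0) (trapezoid, 2 panels, h=0.5000): 0.65882
R(2,0) (trapezoid, 4 panels, h=0.2500): 0.64973
R(1,1) = 0.65882 + (0.65882 − 0.69264)/3 = 0.64755
R(2,1) = 0.64973 + (0.64973 − 0.65882)/3 = 0.64670
R(2,2) = 0.64670 + (0.64670 − 0.64755)/15 = 0.64664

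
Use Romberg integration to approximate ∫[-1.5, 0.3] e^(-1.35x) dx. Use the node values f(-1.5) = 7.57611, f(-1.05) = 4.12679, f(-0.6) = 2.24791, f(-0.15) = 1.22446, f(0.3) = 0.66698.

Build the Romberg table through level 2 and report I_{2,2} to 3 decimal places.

I_{0,0} (trapezoid, 1 panel, h=1.8000): 7.41878
I_{1,0} (trapezoid, 2 panels, h=0.9000): 5.73251
I_{2,0} (trapezoid, 4 panels, h=0.4500): 5.27432
I_{1,1} = 5.73251 + (5.73251 − 7.41878)/3 = 5.17042
I_{2,1} = 5.27432 + (5.27432 − 5.73251)/3 = 5.12159
I_{2,2} = 5.12159 + (5.12159 − 5.17042)/15 = 5.11833

5.118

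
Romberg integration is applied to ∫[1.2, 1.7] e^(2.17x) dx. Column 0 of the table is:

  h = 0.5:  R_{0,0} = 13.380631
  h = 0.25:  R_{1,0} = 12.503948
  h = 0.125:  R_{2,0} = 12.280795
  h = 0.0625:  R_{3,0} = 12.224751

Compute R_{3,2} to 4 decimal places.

R_{2,1} = (4·12.280795 − 12.503948) / 3 = 12.206411
R_{3,1} = 12.224751 + (12.224751 − 12.280795)/3 = 12.206070
R_{3,2} = (16·12.206070 − 12.206411) / 15 = 12.206047

12.2060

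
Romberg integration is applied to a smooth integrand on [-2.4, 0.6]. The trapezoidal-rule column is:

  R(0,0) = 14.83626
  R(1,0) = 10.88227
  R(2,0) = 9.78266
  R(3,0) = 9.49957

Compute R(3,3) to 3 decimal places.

Richardson extrapolation on the trapezoidal column (denominator 4−1=3):
R(1,1) = 10.88227 + (10.88227 − 14.83626)/3 = 9.56427
R(2,1) = 9.78266 + (9.78266 − 10.88227)/3 = 9.41612
R(3,1) = (4·9.49957 − 9.78266) / 3 = 9.40521
R(2,2) = 9.41612 + (9.41612 − 9.56427)/15 = 9.40624
R(3,2) = 9.40521 + (9.40521 − 9.41612)/15 = 9.40448
R(3,3) = 9.40448 + (9.40448 − 9.40624)/63 = 9.40445
(Column j=1 coincides with Simpson's rule on the same nodes.)

9.404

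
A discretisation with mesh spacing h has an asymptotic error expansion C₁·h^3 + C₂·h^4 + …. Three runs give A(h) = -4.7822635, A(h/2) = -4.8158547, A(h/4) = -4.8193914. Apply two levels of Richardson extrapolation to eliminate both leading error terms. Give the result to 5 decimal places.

First eliminate the h^3 term (factor 2^3 = 8):
  B₁ = (8·(-4.8158547) − (-4.7822635))/7 = -4.8206534
  B₂ = (8·(-4.8193914) − (-4.8158547))/7 = -4.8198966
Then eliminate the h^4 term (factor 2^4 = 16):
  (16·(-4.8198966) − (-4.8206534))/15 = -4.8198461

-4.81985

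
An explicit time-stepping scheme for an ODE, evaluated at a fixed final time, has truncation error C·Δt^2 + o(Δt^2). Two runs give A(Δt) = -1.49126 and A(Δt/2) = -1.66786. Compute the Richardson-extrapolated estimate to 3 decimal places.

-1.727

The leading error scales as Δt^2; refining by a factor of 2 reduces it by 2^2 = 4.
Extrapolated value = (4·A(Δt/2) − A(Δt)) / (4 − 1)
= (4·(-1.66786) − (-1.49126)) / 3
= -5.18018 / 3 = -1.72673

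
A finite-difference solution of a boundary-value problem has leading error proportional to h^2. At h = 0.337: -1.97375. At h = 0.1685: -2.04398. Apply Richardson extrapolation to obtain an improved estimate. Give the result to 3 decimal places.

The leading error scales as h^2; refining by a factor of 2 reduces it by 2^2 = 4.
Extrapolated value = (4·A(h/2) − A(h)) / (4 − 1)
= (4·(-2.04398) − (-1.97375)) / 3
= -6.20217 / 3 = -2.06739

-2.067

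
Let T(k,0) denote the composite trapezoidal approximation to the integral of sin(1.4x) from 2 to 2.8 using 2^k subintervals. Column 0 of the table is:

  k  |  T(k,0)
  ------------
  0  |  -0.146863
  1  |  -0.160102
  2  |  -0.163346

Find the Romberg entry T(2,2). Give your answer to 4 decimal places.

-0.1644

Richardson extrapolation on the trapezoidal column (denominator 4−1=3):
T(1,1) = (4·(-0.160102) − (-0.146863)) / 3 = -0.164515
T(2,1) = -0.163346 + (-0.163346 − (-0.160102))/3 = -0.164427
T(2,2) = -0.164427 + (-0.164427 − (-0.164515))/15 = -0.164421
(Column j=1 coincides with Simpson's rule on the same nodes.)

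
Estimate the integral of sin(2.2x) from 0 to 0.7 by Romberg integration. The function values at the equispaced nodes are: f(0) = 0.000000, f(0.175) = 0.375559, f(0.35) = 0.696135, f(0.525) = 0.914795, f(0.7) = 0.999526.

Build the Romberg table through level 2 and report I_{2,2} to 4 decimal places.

0.4405

I_{0,0} (trapezoid, 1 panel, h=0.7000): 0.349834
I_{1,0} (trapezoid, 2 panels, h=0.3500): 0.418564
I_{2,0} (trapezoid, 4 panels, h=0.1750): 0.435094
I_{1,1} = 0.418564 + (0.418564 − 0.349834)/3 = 0.441474
I_{2,1} = 0.435094 + (0.435094 − 0.418564)/3 = 0.440604
I_{2,2} = 0.440604 + (0.440604 − 0.441474)/15 = 0.440546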